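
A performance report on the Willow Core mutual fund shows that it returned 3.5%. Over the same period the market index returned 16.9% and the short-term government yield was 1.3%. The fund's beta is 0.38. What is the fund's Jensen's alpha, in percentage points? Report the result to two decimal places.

-3.73

CAPM expected return = Rf + β(Rm − Rf) = 1.3% + 0.38 × (16.9% − 1.3%) = 1.3 + 0.38 × 15.60 = 7.2280%
Jensen's α = Rp − E[R] = 3.5% − 7.2280% = -3.7280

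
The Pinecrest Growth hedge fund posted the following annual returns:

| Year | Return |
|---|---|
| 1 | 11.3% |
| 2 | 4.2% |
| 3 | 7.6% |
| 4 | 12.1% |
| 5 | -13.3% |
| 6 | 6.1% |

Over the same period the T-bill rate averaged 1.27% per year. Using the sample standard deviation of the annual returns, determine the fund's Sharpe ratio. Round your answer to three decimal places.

0.365

r̄ = (11.3 + 4.2 + 7.6 + 12.1 − 13.3 + 6.1) / 6 = 28.00 / 6 = 4.6667%
Σ(r − r̄)² = 432.9333; sample σ = √(432.9333/5) = 9.3052%
Sharpe = (r̄ − rf) / σ = (4.6667 − 1.27) / 9.3052 = 3.3967 / 9.3052 = 0.3650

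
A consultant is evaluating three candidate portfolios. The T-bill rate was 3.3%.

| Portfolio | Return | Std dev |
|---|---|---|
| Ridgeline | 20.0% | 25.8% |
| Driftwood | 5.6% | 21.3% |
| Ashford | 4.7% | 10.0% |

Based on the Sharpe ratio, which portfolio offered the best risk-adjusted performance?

Ridgeline: Sharpe ratio = (20.0% − 3.3%) / 25.8% = 0.647
Driftwood: Sharpe ratio = (5.6% − 3.3%) / 21.3% = 0.108
Ashford: Sharpe ratio = (4.7% − 3.3%) / 10.0% = 0.140
Highest: Ridgeline (0.647).

Ridgeline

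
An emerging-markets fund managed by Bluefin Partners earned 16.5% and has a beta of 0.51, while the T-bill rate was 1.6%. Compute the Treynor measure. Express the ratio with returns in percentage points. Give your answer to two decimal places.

Treynor = (Rp − Rf) / β = (16.5% − 1.6%) / 0.51 = 14.90 / 0.51 = 29.2157

29.22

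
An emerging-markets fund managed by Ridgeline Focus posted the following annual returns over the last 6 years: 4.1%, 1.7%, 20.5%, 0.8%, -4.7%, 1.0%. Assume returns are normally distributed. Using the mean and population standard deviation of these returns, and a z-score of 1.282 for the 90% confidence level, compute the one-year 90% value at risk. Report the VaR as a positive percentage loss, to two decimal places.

μ = (4.1 + 1.7 + 20.5 + 0.8 − 4.7 + 1) / 6 = 3.9000%
Σ(r − μ)² = (4.1 − 3.9000)² + (1.7 − 3.9000)² + (20.5 − 3.9000)² + … = 372.4200
population σ = √(372.4200 / 6) = √62.0700 = 7.8785%
VaR = −(μ − z·σ) = −(3.9000 − 1.282 × 7.8785) = −(-6.2002) = 6.2002%

6.20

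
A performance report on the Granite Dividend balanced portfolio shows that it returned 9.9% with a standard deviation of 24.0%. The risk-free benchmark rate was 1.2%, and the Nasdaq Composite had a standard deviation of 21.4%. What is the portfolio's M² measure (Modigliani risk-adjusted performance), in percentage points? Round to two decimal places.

Sharpe = (Rp − Rf) / σp = (9.9% − 1.2%) / 24.0% = 0.3625
M² = Rf + Sharpe × σm = 1.2% + 0.3625 × 21.4% = 8.9575%

8.96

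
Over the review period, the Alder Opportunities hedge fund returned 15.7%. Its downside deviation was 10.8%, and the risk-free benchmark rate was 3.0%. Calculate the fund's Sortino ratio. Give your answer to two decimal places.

Sortino = (Rp − Rf) / σd = (15.7% − 3.0%) / 10.8% = 12.70% / 10.8% = 1.1759

1.18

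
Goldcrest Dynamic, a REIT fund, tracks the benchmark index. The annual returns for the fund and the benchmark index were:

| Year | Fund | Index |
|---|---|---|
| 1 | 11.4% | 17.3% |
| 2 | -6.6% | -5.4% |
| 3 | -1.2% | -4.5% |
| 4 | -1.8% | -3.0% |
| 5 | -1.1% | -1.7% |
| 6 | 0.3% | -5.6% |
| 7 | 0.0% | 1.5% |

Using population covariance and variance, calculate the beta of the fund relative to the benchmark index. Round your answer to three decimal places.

0.620

r̄p = 0.1429%,  r̄m = -0.2000%
Cov = Σ(rp − r̄p)(rm − r̄m) / 7 = 34.8643
Var(rm) = Σ(rm − r̄m)² / 7 = 56.2743
β = Cov / Var = 34.8643 / 56.2743 = 0.6195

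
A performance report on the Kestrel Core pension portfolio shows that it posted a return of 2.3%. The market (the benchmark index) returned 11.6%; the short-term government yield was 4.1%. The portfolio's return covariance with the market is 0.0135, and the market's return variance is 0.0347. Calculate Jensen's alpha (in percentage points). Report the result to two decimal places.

-4.72

β = Cov / Var = 0.0135 / 0.0347 = 0.3890
E[R] = Rf + β(Rm − Rf) = 4.1% + 0.3890 × (11.6% − 4.1%) = 7.0175%
α = Rp − E[R] = 2.3% − 7.0175% = -4.7175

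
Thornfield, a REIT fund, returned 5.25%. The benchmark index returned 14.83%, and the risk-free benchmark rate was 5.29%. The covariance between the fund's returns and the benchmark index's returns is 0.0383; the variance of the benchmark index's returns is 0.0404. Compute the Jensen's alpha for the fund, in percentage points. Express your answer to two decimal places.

β = Cov / Var = 0.0383 / 0.0404 = 0.9480
E[R] = Rf + β(Rm − Rf) = 5.29% + 0.9480 × (14.83% − 5.29%) = 14.3339%
α = Rp − E[R] = 5.25% − 14.3339% = -9.0839

-9.08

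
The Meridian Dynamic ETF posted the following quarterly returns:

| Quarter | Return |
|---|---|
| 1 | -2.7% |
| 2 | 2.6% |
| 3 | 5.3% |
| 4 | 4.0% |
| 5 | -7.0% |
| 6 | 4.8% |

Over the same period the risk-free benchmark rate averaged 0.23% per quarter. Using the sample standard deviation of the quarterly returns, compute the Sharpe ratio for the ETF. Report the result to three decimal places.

0.190

r̄ = (-2.7 + 2.6 + 5.3 + 4 − 7 + 4.8) / 6 = 1.1667%
Σ(r − r̄)² = (-2.7 − 1.1667)² + (2.6 − 1.1667)² + (5.3 − 1.1667)² + … = 122.0133
σ = √[122.0133 / 5] = 4.9399%
Sharpe = (r̄ − rf) / σ = (1.1667 − 0.23) / 4.9399 = 0.9367 / 4.9399 = 0.1896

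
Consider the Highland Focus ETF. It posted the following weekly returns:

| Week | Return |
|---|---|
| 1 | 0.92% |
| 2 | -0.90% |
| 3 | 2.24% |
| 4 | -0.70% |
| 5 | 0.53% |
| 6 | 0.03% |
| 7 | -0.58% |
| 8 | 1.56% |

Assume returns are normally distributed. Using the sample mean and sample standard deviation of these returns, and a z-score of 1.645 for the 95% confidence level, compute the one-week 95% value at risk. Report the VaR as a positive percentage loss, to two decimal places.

μ = (0.92 − 0.9 + 2.24 − 0.7 + 0.53 + 0.03 − 0.58 + 1.56) / 8 = 0.3875%
Sample std dev = √[9.0146 / 7] = 1.1348%
VaR = −(μ − z·σ) = −(0.3875 − 1.645 × 1.1348) = −(-1.4792) = 1.4792%

1.48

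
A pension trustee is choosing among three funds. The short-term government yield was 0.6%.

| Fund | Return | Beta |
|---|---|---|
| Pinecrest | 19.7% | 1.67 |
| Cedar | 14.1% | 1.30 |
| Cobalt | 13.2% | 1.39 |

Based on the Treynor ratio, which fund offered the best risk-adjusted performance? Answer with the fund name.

Pinecrest: Treynor = (19.7% − 0.6%) / 1.67 = 11.437
Cedar: Treynor = (14.1% − 0.6%) / 1.30 = 10.385
Cobalt: Treynor = (13.2% − 0.6%) / 1.39 = 9.065
Highest: Pinecrest (11.437).

Pinecrest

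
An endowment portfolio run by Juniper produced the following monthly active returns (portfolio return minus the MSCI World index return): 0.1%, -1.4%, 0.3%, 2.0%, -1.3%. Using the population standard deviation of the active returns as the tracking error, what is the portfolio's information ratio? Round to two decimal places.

-0.05

r̄ = (0.1 − 1.4 + 0.3 + 2 − 1.3) / 5 = -0.30 / 5 = -0.0600%
Population std dev = √[7.7320 / 5] = 1.2435%
IR = r̄ / tracking error = -0.0600 / 1.2435 = -0.0483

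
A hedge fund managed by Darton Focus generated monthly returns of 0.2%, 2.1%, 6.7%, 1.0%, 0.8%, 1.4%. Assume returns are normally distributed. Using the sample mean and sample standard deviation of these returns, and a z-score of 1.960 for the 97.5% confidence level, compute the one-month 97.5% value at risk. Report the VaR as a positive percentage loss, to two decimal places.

r̄ = (0.2 + 2.1 + 6.7 + 1 + 0.8 + 1.4) / 6 = 12.20 / 6 = 2.0333%
Σ(r − r̄)² = 28.1333; sample σ = √(28.1333/5) = 2.3721%
VaR = −(r̄ − z·σ) = −(2.0333 − 1.960 × 2.3721) = −(-2.6160) = 2.6160%

2.62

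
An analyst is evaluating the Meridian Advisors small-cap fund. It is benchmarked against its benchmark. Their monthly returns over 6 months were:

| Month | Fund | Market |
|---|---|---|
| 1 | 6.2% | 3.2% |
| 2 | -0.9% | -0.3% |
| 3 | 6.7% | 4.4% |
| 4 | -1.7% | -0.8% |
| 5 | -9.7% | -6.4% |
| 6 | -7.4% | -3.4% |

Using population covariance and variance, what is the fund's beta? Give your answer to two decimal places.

r̄p = -1.1333%,  r̄m = -0.5500%
Cov = Σ(rp − r̄p)(rm − r̄m) / 6 = 22.4083
Var(rm) = Σ(rm − r̄m)² / 6 = 13.5058
β = Cov / Var = 22.4083 / 13.5058 = 1.6592

1.66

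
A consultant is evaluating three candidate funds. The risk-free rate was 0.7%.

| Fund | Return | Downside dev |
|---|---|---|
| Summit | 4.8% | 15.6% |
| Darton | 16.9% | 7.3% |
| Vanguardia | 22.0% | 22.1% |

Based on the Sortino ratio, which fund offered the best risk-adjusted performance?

Summit: Sortino ratio = (4.8% − 0.7%) / 15.6% = 0.263
Darton: Sortino ratio = (16.9% − 0.7%) / 7.3% = 2.219
Vanguardia: Sortino ratio = (22.0% − 0.7%) / 22.1% = 0.964
Highest: Darton (2.219).

Darton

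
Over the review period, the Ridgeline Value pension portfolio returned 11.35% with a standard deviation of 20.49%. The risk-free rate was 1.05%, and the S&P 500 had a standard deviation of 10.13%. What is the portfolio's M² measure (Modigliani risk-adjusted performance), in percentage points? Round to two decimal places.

6.14

Sharpe = (Rp − Rf) / σp = (11.35% − 1.05%) / 20.49% = 0.5027
M² = Rf + Sharpe × σm = 1.05% + 0.5027 × 10.13% = 6.1424%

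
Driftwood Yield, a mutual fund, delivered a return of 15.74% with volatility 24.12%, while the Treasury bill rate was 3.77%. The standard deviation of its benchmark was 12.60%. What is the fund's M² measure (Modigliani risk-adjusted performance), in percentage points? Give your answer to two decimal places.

10.02

Sharpe = (Rp − Rf) / σp = (15.74% − 3.77%) / 24.12% = 0.4963
M² = Rf + Sharpe × σm = 3.77% + 0.4963 × 12.60% = 10.0234%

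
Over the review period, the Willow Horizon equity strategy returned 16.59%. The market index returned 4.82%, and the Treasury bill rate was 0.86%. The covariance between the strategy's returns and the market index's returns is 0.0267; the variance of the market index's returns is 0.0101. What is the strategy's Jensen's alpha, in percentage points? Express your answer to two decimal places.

5.26

β = Cov / Var = 0.0267 / 0.0101 = 2.6436
E[R] = Rf + β(Rm − Rf) = 0.86% + 2.6436 × (4.82% − 0.86%) = 11.3287%
α = Rp − E[R] = 16.59% − 11.3287% = 5.2613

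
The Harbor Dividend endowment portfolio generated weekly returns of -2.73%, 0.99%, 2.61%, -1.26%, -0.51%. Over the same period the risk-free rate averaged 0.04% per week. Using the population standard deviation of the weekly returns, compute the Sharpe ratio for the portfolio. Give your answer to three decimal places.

-0.120

r̄ = (-2.73 + 0.99 + 2.61 − 1.26 − 0.51) / 5 = -0.1800%
Σ(r − r̄)² = (-2.73 − (-0.1800))² + (0.99 − (-0.1800))² + (2.61 − (-0.1800))² + … = 16.9308
population σ = √(16.9308 / 5) = √3.3862 = 1.8402%
Sharpe = (r̄ − rf) / σ = (-0.1800 − 0.04) / 1.8402 = -0.2200 / 1.8402 = -0.1196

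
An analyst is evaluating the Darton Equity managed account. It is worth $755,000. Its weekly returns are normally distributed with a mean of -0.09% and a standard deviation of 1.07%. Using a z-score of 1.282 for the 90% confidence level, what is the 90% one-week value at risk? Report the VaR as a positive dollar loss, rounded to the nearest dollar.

Return at the 90% tail: μ − z·σ = -0.09% − 1.282 × 1.07% = -0.09 − 1.37174 = -1.46174%
VaR = −(-1.46174%) × $755,000 = 1.46174% × $755,000 = $11,036

$11,036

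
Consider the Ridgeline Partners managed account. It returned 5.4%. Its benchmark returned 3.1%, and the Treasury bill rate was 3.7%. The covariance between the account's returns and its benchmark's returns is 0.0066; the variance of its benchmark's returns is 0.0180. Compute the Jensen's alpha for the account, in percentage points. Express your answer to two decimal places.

β = Cov / Var = 0.0066 / 0.0180 = 0.3667
E[R] = Rf + β(Rm − Rf) = 3.7% + 0.3667 × (3.1% − 3.7%) = 3.4800%
α = Rp − E[R] = 5.4% − 3.4800% = 1.9200

1.92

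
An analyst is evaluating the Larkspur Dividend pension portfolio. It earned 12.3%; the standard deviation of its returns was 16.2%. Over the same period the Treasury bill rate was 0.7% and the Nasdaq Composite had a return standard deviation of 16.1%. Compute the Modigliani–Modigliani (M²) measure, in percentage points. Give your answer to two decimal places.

Sharpe = (Rp − Rf) / σp = (12.3% − 0.7%) / 16.2% = 0.7160
M² = Rf + Sharpe × σm = 0.7% + 0.7160 × 16.1% = 12.2276%

12.23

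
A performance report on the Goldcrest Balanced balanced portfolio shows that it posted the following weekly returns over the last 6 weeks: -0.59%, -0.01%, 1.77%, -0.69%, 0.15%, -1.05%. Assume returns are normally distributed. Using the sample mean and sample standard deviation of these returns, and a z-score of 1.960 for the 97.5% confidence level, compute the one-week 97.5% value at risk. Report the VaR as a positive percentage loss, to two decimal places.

2.04

Mean return μ = -0.420 / 6 = -0.0700%
Σ(r − μ)² = (-0.59 − (-0.0700))² + (-0.01 − (-0.0700))² + … = 5.0528
σ = √[5.0528 / 5] = 1.0053%
VaR = −(μ − z·σ) = −(-0.0700 − 1.960 × 1.0053) = −(-2.0404) = 2.0404%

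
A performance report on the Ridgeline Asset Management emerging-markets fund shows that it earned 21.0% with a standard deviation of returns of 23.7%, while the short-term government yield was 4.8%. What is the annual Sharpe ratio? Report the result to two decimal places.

Sharpe = (Rp − Rf) / σp = (21.0% − 4.8%) / 23.7% = 16.20% / 23.7% = 0.6835

0.68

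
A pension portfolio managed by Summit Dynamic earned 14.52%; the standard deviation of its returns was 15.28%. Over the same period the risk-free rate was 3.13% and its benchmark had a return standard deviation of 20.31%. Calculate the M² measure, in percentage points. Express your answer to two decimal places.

18.27

Sharpe = (Rp − Rf) / σp = (14.52% − 3.13%) / 15.28% = 0.7454
M² = Rf + Sharpe × σm = 3.13% + 0.7454 × 20.31% = 18.2691%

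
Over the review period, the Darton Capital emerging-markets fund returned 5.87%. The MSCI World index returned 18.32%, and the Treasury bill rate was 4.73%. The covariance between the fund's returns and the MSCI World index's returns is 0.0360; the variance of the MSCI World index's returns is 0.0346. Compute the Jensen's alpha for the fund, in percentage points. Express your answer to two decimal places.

-13.00

β = Cov / Var = 0.0360 / 0.0346 = 1.0405
E[R] = Rf + β(Rm − Rf) = 4.73% + 1.0405 × (18.32% − 4.73%) = 18.8704%
α = Rp − E[R] = 5.87% − 18.8704% = -13.0004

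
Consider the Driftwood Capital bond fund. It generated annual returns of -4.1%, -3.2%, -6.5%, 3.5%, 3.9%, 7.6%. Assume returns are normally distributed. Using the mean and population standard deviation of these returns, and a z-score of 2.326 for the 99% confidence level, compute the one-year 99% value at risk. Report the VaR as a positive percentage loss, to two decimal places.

r̄ = (-4.1 − 3.2 − 6.5 + 3.5 + 3.9 + 7.6) / 6 = 1.20 / 6 = 0.2000%
Population σ = √[Σ(r − r̄)² / 6] = √[154.2800 / 6] = √25.7133 = 5.0708%
VaR = −(r̄ − z·σ) = −(0.2000 − 2.326 × 5.0708) = −(-11.5947) = 11.5947%

11.59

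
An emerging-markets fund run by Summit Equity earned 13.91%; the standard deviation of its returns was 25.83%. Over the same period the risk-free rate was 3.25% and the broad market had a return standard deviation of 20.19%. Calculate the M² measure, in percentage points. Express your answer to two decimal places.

Sharpe = (Rp − Rf) / σp = (13.91% − 3.25%) / 25.83% = 0.4127
M² = Rf + Sharpe × σm = 3.25% + 0.4127 × 20.19% = 11.5824%

11.58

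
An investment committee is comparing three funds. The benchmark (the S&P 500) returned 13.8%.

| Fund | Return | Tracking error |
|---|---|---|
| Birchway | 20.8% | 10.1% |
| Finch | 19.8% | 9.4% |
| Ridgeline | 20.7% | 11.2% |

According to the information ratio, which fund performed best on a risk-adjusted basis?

Birchway

Birchway: IR = (20.8% − 13.8%) / 10.1% = 0.693
Finch: IR = (19.8% − 13.8%) / 9.4% = 0.638
Ridgeline: IR = (20.7% − 13.8%) / 11.2% = 0.616
Highest: Birchway (0.693).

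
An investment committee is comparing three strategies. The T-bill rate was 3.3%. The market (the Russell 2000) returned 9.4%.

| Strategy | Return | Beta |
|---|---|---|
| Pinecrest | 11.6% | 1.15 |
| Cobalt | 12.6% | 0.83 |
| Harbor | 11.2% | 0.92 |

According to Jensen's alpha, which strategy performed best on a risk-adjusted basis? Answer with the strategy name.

Cobalt

Pinecrest: α = 11.6% − [3.3% + 1.15 × (9.4% − 3.3%)] = 1.285
Cobalt: α = 12.6% − [3.3% + 0.83 × (9.4% − 3.3%)] = 4.237
Harbor: α = 11.2% − [3.3% + 0.92 × (9.4% − 3.3%)] = 2.288
Highest: Cobalt (4.237).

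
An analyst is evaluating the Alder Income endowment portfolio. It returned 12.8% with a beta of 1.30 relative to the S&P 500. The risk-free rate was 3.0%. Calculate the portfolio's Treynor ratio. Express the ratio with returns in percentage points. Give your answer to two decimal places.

Treynor = (Rp − Rf) / β = (12.8% − 3.0%) / 1.30 = 9.80 / 1.30 = 7.5385

7.54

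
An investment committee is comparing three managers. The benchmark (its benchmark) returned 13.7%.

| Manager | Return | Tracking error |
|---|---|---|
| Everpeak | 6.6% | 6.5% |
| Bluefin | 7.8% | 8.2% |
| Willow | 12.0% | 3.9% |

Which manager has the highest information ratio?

Everpeak: IR = (6.6% − 13.7%) / 6.5% = -1.092
Bluefin: IR = (7.8% − 13.7%) / 8.2% = -0.720
Willow: IR = (12.0% − 13.7%) / 3.9% = -0.436
Highest: Willow (-0.436).

Willow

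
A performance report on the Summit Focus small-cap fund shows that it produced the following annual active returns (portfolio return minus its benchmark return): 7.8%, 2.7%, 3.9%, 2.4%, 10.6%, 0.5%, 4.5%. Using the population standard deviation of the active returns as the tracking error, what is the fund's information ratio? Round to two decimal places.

1.44

μ = (7.8 + 2.7 + 3.9 + 2.4 + 10.6 + 0.5 + 4.5) / 7 = 32.40 / 7 = 4.6286%
Population std dev = √[71.9943 / 7] = 3.2070%
IR = μ / tracking error = 4.6286 / 3.2070 = 1.4433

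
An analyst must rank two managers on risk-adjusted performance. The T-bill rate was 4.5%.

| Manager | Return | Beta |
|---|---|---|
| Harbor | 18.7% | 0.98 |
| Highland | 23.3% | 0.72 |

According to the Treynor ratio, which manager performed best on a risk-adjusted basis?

Highland

Harbor: Treynor = (18.7% − 4.5%) / 0.98 = 14.490
Highland: Treynor = (23.3% − 4.5%) / 0.72 = 26.111
Highest: Highland (26.111).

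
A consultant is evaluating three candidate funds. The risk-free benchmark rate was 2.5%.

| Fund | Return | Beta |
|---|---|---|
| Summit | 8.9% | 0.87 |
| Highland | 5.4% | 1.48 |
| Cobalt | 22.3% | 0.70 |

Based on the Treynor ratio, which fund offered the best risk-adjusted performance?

Cobalt

Summit: Treynor = (8.9% − 2.5%) / 0.87 = 7.356
Highland: Treynor = (5.4% − 2.5%) / 1.48 = 1.959
Cobalt: Treynor = (22.3% − 2.5%) / 0.70 = 28.286
Highest: Cobalt (28.286).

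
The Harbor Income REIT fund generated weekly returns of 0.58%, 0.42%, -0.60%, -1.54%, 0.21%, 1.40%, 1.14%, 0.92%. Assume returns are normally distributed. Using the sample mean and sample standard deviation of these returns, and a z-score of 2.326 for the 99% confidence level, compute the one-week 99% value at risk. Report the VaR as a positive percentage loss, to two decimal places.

1.94

Mean return r̄ = 2.530 / 8 = 0.3163%
Σ(r − r̄)² = (0.58 − 0.3163)² + (0.42 − 0.3163)² + (-0.6 − 0.3163)² + … = 6.5944
σ = √[6.5944 / 7] = 0.9706%
VaR = −(r̄ − z·σ) = −(0.3163 − 2.326 × 0.9706) = −(-1.9413) = 1.9413%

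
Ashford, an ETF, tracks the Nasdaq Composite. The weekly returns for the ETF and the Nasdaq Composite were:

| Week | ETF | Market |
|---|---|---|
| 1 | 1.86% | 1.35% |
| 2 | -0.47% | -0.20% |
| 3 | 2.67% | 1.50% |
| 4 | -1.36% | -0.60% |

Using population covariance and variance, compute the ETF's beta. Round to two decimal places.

1.77

r̄p = 0.6750%,  r̄m = 0.5125%
Cov = Σ(rp − r̄p)(rm − r̄m) / 4 = 1.5106
Var(rm) = Σ(rm − r̄m)² / 4 = 0.8555
β = Cov / Var = 1.5106 / 0.8555 = 1.7658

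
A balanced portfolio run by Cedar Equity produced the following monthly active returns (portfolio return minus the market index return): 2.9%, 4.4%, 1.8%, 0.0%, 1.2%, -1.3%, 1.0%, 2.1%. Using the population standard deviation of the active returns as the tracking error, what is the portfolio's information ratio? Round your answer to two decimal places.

r̄ = (2.9 + 4.4 + 1.8 + 0 + 1.2 − 1.3 + 1 + 2.1) / 8 = 12.10 / 8 = 1.5125%
Σ(r − r̄)² = 21.2488; population σ = √(21.2488/8) = 1.6298%
IR = r̄ / tracking error = 1.5125 / 1.6298 = 0.9280

0.93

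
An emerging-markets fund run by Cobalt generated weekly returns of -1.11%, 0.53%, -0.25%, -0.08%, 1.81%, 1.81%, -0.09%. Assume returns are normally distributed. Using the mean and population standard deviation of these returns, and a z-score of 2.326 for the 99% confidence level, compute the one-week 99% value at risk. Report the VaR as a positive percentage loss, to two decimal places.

1.98

μ = (-1.11 + 0.53 − 0.25 − 0.08 + 1.81 + 1.81 − 0.09) / 7 = 2.620 / 7 = 0.3743%
Population σ = √[Σ(r − μ)² / 7] = √[7.1616 / 7] = √1.0231 = 1.0115%
VaR = −(μ − z·σ) = −(0.3743 − 2.326 × 1.0115) = −(-1.9784) = 1.9784%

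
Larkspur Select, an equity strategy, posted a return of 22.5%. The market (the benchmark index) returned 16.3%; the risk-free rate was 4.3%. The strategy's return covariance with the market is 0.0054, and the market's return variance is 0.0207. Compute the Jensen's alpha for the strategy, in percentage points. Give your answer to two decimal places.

15.07

β = Cov / Var = 0.0054 / 0.0207 = 0.2609
E[R] = Rf + β(Rm − Rf) = 4.3% + 0.2609 × (16.3% − 4.3%) = 7.4308%
α = Rp − E[R] = 22.5% − 7.4308% = 15.0692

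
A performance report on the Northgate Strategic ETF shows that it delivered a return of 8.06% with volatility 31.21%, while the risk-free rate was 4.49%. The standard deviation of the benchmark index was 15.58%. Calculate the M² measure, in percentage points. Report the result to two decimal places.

Sharpe = (Rp − Rf) / σp = (8.06% − 4.49%) / 31.21% = 0.1144
M² = Rf + Sharpe × σm = 4.49% + 0.1144 × 15.58% = 6.2724%

6.27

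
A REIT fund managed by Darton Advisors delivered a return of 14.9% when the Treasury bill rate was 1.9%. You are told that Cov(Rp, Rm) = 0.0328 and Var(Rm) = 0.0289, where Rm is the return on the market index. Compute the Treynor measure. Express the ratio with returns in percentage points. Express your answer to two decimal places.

11.45

β = Cov / Var = 0.0328 / 0.0289 = 1.1349
Treynor = (Rp − Rf) / β = (14.9% − 1.9%) / 1.1349 = 13.00 / 1.1349 = 11.4548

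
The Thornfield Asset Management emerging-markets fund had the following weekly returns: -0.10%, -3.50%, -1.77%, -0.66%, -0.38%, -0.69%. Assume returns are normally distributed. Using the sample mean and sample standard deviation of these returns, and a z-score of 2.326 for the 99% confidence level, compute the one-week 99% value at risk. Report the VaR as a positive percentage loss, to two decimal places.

r̄ = (-0.1 − 3.5 − 1.77 − 0.66 − 0.38 − 0.69) / 6 = -1.1833%
Σ(r − r̄)² = (-0.1 − (-1.1833))² + (-3.5 − (-1.1833))² + (-1.77 − (-1.1833))² + … = 8.0473
σ = √[8.0473 / 5] = 1.2686%
VaR = −(r̄ − z·σ) = −(-1.1833 − 2.326 × 1.2686) = −(-4.1341) = 4.1341%

4.13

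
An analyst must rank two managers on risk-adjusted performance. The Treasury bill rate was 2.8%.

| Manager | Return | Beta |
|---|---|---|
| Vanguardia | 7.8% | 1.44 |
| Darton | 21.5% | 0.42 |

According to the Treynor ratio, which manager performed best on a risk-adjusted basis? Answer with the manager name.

Vanguardia: Treynor = (7.8% − 2.8%) / 1.44 = 3.472
Darton: Treynor = (21.5% − 2.8%) / 0.42 = 44.524
Highest: Darton (44.524).

Darton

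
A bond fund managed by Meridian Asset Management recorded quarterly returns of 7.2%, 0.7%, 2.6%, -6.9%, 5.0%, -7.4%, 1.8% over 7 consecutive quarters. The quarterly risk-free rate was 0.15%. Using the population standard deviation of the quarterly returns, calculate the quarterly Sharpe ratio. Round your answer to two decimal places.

0.05

r̄ = (7.2 + 0.7 + 2.6 − 6.9 + 5 − 7.4 + 1.8) / 7 = 3.00 / 7 = 0.4286%
Σ(r − r̄)² = 188.4143; population σ = √(188.4143/7) = 5.1881%
Sharpe = (r̄ − rf) / σ = (0.4286 − 0.15) / 5.1881 = 0.2786 / 5.1881 = 0.0537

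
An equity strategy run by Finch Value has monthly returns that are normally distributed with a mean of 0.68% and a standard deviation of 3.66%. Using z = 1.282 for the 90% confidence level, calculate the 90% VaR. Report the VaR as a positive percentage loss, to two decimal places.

VaR (as % loss) = −(μ − z·σ) = −(0.68% − 1.282 × 3.66%) = −(-4.01212%) = 4.01212%

4.01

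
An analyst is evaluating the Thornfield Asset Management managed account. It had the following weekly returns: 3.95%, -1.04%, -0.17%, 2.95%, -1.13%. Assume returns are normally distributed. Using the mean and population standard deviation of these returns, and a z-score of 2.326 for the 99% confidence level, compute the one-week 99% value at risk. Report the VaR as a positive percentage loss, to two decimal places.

4.03

Mean return r̄ = 4.560 / 5 = 0.9120%
Population std dev = √[22.5337 / 5] = 2.1229%
VaR = −(r̄ − z·σ) = −(0.9120 − 2.326 × 2.1229) = −(-4.0259) = 4.0259%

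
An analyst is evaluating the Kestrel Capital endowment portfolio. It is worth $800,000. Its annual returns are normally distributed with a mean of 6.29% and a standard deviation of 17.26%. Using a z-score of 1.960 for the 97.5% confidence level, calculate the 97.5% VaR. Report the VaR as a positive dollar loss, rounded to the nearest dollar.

Return at the 97.5% tail: μ − z·σ = 6.29% − 1.960 × 17.26% = 6.29 − 33.8296 = -27.5396%
VaR = −(-27.5396%) × $800,000 = 27.5396% × $800,000 = $220,317

$220,317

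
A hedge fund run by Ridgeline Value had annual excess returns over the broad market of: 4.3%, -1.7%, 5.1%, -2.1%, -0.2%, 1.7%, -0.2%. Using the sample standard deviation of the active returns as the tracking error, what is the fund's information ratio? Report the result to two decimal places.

Mean return r̄ = 6.90 / 7 = 0.9857%
Σ(r − r̄)² = (4.3 − 0.9857)² + (-1.7 − 0.9857)² + … = 47.9686
sample σ = √(47.9686 / 6) = √7.9948 = 2.8275%
IR = r̄ / tracking error = 0.9857 / 2.8275 = 0.3486

0.35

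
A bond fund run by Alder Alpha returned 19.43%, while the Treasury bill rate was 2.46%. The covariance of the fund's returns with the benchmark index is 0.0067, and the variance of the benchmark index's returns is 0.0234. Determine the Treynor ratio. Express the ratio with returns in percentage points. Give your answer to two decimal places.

β = Cov / Var = 0.0067 / 0.0234 = 0.2863
Treynor = (Rp − Rf) / β = (19.43% − 2.46%) / 0.2863 = 16.97 / 0.2863 = 59.2735

59.27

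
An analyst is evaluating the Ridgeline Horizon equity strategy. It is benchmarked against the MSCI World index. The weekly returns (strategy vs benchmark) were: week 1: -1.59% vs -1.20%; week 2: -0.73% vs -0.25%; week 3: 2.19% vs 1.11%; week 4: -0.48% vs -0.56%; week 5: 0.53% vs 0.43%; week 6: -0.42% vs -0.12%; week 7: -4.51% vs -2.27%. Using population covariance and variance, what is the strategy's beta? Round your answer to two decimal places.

1.83

r̄p = -0.7157%,  r̄m = -0.4086%
Cov = Σ(rp − r̄p)(rm − r̄m) / 7 = 1.8942
Var(rm) = Σ(rm − r̄m)² / 7 = 1.0331
β = Cov / Var = 1.8942 / 1.0331 = 1.8335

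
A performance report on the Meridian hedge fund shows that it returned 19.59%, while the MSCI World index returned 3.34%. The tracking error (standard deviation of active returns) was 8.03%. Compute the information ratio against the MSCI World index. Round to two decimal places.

2.02

IR = (Rp − Rb) / TE = (19.59% − 3.34%) / 8.03% = 16.25% / 8.03% = 2.0237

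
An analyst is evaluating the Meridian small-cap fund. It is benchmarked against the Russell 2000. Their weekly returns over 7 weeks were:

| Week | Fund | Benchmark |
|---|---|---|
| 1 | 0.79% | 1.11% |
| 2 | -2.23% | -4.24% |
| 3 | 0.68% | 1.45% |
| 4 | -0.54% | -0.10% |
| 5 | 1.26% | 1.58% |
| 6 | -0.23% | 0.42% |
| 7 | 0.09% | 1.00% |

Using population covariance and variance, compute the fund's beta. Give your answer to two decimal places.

r̄p = -0.0257%,  r̄m = 0.1743%
Cov = Σ(rp − r̄p)(rm − r̄m) / 7 = 1.9125
Var(rm) = Σ(rm − r̄m)² / 7 = 3.5403
β = Cov / Var = 1.9125 / 3.5403 = 0.5402

0.54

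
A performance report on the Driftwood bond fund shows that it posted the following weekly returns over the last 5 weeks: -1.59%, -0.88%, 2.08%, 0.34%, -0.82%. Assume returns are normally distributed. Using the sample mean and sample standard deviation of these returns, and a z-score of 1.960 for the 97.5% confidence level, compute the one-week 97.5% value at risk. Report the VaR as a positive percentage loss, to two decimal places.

μ = (-1.59 − 0.88 + 2.08 + 0.34 − 0.82) / 5 = -0.1740%
Σ(r − μ)² = 8.2655; sample σ = √(8.2655/4) = 1.4375%
VaR = −(μ − z·σ) = −(-0.1740 − 1.960 × 1.4375) = −(-2.9915) = 2.9915%

2.99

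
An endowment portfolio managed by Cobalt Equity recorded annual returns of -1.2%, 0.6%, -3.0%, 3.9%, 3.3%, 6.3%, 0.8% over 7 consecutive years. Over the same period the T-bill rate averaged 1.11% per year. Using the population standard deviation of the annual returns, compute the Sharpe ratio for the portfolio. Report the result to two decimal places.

0.14

Mean return μ = 10.70 / 7 = 1.5286%
Σ(r − μ)² = 60.8743; population σ = √(60.8743/7) = 2.9490%
Sharpe = (μ − rf) / σ = (1.5286 − 1.11) / 2.9490 = 0.4186 / 2.9490 = 0.1419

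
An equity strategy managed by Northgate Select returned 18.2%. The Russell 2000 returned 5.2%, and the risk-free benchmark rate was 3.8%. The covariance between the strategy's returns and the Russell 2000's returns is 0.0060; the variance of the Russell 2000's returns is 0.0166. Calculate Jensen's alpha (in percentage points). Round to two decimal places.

β = Cov / Var = 0.0060 / 0.0166 = 0.3614
E[R] = Rf + β(Rm − Rf) = 3.8% + 0.3614 × (5.2% − 3.8%) = 4.3060%
α = Rp − E[R] = 18.2% − 4.3060% = 13.8940

13.89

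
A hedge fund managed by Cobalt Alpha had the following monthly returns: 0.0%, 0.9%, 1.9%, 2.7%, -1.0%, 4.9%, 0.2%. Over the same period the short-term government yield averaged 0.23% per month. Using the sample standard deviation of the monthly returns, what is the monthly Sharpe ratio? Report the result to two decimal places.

0.58

μ = (0 + 0.9 + 1.9 + 2.7 − 1 + 4.9 + 0.2) / 7 = 9.60 / 7 = 1.3714%
Σ(r − μ)² = 23.5943; sample σ = √(23.5943/6) = 1.9830%
Sharpe = (μ − rf) / σ = (1.3714 − 0.23) / 1.9830 = 1.1414 / 1.9830 = 0.5756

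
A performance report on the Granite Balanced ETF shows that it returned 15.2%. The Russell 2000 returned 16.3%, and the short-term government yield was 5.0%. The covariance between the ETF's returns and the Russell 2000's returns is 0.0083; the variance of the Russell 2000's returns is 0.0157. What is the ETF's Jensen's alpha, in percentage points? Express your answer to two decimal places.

β = Cov / Var = 0.0083 / 0.0157 = 0.5287
E[R] = Rf + β(Rm − Rf) = 5.0% + 0.5287 × (16.3% − 5.0%) = 10.9743%
α = Rp − E[R] = 15.2% − 10.9743% = 4.2257

4.23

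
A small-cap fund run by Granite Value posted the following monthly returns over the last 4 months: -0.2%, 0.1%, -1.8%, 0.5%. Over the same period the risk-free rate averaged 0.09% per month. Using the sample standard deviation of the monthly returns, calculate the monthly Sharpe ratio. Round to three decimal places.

-0.436

r̄ = (-0.2 + 0.1 − 1.8 + 0.5) / 4 = -1.40 / 4 = -0.3500%
Σ(r − r̄)² = 3.0500; sample σ = √(3.0500/3) = 1.0083%
Sharpe = (r̄ − rf) / σ = (-0.3500 − 0.09) / 1.0083 = -0.4400 / 1.0083 = -0.4364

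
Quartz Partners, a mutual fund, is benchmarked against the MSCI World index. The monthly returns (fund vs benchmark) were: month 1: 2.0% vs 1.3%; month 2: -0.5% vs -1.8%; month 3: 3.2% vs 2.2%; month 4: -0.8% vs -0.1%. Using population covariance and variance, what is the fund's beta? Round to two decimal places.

0.99

r̄p = 0.9750%,  r̄m = 0.4000%
Cov = Σ(rp − r̄p)(rm − r̄m) / 4 = 2.2650
Var(rm) = Σ(rm − r̄m)² / 4 = 2.2850
β = Cov / Var = 2.2650 / 2.2850 = 0.9912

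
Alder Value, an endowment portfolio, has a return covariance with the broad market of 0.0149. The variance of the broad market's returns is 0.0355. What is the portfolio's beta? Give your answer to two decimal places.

β = Cov(Rp, Rm) / Var(Rm) = 0.0149 / 0.0355 = 0.4197

0.42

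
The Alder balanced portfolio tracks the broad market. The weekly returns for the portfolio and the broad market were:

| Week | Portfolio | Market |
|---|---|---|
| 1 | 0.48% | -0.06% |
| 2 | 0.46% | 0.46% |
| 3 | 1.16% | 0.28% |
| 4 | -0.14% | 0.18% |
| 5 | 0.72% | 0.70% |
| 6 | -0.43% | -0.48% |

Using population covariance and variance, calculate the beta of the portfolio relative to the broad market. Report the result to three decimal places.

r̄p = 0.3750%,  r̄m = 0.1800%
Cov = Σ(rp − r̄p)(rm − r̄m) / 6 = 0.1313
Var(rm) = Σ(rm − r̄m)² / 6 = 0.1420
β = Cov / Var = 0.1313 / 0.1420 = 0.9246

0.925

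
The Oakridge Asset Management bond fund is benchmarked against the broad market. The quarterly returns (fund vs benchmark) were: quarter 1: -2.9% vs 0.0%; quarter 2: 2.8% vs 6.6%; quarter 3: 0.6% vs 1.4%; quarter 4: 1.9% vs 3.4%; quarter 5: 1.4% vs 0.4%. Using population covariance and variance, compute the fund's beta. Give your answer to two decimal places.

r̄p = 0.7600%,  r̄m = 2.3600%
Cov = Σ(rp − r̄p)(rm − r̄m) / 5 = 3.4744
Var(rm) = Σ(rm − r̄m)² / 5 = 5.8784
β = Cov / Var = 3.4744 / 5.8784 = 0.5910

0.59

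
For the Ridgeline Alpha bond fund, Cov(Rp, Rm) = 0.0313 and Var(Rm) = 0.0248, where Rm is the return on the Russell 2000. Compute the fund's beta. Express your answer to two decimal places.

1.26

β = Cov(Rp, Rm) / Var(Rm) = 0.0313 / 0.0248 = 1.2621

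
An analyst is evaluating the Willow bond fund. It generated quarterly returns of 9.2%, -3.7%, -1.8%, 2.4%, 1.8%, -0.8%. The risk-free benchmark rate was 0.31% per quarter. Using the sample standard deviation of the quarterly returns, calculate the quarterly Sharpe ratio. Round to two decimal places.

0.19

μ = (9.2 − 3.7 − 1.8 + 2.4 + 1.8 − 0.8) / 6 = 1.1833%
Sample σ = √[Σ(r − μ)² / 5] = √[102.8083 / 5] = √20.5617 = 4.5345%
Sharpe = (μ − rf) / σ = (1.1833 − 0.31) / 4.5345 = 0.8733 / 4.5345 = 0.1926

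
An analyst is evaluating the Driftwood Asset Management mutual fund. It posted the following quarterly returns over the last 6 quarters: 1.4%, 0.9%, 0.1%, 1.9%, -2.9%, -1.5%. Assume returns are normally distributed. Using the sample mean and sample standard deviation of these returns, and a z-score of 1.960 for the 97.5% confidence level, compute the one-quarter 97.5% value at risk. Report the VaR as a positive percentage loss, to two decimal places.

r̄ = (1.4 + 0.9 + 0.1 + 1.9 − 2.9 − 1.5) / 6 = -0.0167%
Σ(r − r̄)² = 17.0483; sample σ = √(17.0483/5) = 1.8465%
VaR = −(r̄ − z·σ) = −(-0.0167 − 1.960 × 1.8465) = −(-3.6358) = 3.6358%

3.64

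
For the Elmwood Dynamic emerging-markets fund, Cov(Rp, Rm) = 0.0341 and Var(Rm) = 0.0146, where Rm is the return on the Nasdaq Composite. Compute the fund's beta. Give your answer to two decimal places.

β = Cov(Rp, Rm) / Var(Rm) = 0.0341 / 0.0146 = 2.3356

2.34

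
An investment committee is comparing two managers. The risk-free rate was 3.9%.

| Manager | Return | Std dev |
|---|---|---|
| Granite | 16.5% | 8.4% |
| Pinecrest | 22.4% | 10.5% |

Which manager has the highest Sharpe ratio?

Pinecrest

Granite: Sharpe ratio = (16.5% − 3.9%) / 8.4% = 1.500
Pinecrest: Sharpe ratio = (22.4% − 3.9%) / 10.5% = 1.762
Highest: Pinecrest (1.762).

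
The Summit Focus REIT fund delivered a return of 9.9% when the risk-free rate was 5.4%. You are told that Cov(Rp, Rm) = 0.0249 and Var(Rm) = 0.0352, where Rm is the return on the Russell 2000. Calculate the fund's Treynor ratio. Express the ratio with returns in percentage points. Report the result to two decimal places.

6.36

β = Cov / Var = 0.0249 / 0.0352 = 0.7074
Treynor = (Rp − Rf) / β = (9.9% − 5.4%) / 0.7074 = 4.50 / 0.7074 = 6.3613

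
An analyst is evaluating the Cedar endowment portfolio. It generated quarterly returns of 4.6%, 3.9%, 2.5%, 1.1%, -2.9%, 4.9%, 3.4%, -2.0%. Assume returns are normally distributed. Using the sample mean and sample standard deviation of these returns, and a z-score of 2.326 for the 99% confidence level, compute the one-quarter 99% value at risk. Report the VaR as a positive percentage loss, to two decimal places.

4.97

r̄ = (4.6 + 3.9 + 2.5 + 1.1 − 2.9 + 4.9 + 3.4 − 2) / 8 = 1.9375%
Σ(r − r̄)² = 61.7788; sample σ = √(61.7788/7) = 2.9708%
VaR = −(r̄ − z·σ) = −(1.9375 − 2.326 × 2.9708) = −(-4.9726) = 4.9726%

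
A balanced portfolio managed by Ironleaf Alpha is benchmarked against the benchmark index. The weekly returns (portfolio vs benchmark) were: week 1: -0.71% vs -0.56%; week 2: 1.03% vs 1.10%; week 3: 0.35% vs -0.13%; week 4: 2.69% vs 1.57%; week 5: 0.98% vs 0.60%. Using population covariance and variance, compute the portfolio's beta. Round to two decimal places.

1.34

r̄p = 0.8680%,  r̄m = 0.5160%
Cov = Σ(rp − r̄p)(rm − r̄m) / 5 = 0.8114
Var(rm) = Σ(rm − r̄m)² / 5 = 0.6068
β = Cov / Var = 0.8114 / 0.6068 = 1.3372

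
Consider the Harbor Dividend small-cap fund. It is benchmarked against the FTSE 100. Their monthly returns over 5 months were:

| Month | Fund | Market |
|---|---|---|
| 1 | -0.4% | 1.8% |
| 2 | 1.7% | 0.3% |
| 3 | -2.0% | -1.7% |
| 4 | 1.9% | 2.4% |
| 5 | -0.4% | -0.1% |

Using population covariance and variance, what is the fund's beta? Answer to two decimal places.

r̄p = 0.1600%,  r̄m = 0.5400%
Cov = Σ(rp − r̄p)(rm − r̄m) / 5 = 1.4716
Var(rm) = Σ(rm − r̄m)² / 5 = 2.1064
β = Cov / Var = 1.4716 / 2.1064 = 0.6986

0.70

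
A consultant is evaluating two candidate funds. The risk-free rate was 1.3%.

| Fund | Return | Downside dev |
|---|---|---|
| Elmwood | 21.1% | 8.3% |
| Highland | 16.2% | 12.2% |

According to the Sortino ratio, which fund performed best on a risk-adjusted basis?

Elmwood: Sortino ratio = (21.1% − 1.3%) / 8.3% = 2.386
Highland: Sortino ratio = (16.2% − 1.3%) / 12.2% = 1.221
Highest: Elmwood (2.386).

Elmwood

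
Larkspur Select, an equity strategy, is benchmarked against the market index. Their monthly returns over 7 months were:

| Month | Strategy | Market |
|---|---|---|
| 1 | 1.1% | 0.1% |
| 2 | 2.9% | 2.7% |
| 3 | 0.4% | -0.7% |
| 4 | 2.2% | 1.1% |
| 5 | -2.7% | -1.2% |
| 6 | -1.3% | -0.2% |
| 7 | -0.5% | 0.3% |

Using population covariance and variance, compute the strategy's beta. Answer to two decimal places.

r̄p = 0.3000%,  r̄m = 0.3000%
Cov = Σ(rp − r̄p)(rm − r̄m) / 7 = 1.8286
Var(rm) = Σ(rm − r̄m)² / 7 = 1.4200
β = Cov / Var = 1.8286 / 1.4200 = 1.2877

1.29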